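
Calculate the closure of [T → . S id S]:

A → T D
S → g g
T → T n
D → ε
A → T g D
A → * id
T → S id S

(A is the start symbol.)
To compute CLOSURE, for each item [A → α.Bβ] where B is a non-terminal, add [B → .γ] for all productions B → γ; repeat for the newly added items until nothing changes.

Start with: [T → . S id S]
  [T → . S id S] has the dot before S: add [S → . g g]
No further items can be added.

CLOSURE = { [S → . g g], [T → . S id S] }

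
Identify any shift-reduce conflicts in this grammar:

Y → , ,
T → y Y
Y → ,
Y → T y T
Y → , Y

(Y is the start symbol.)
Yes — I1: [Y → , .] vs [T → . y Y]; I8: [Y → , .] vs [T → . y Y]

A shift-reduce conflict occurs when an LR(0) state has both:
  - a complete (reduce) item [A → α .] (dot at the end), and
  - a shift item [B → β . c γ] (dot before a terminal).

Augment with Y' → Y and build the canonical LR(0) collection (I0 = CLOSURE({[Y' → . Y]}), then GOTO on every symbol after a dot until no new states appear). It has 10 states:
  I0: { [T → . y Y], [Y → . , ,], [Y → . , Y], [Y → . ,], [Y → . T y T], [Y' → . Y] }  — shift
  I1: { [T → . y Y], [Y → , . ,], [Y → , . Y], [Y → , .], [Y → . , ,], [Y → . , Y], [Y → . ,], [Y → . T y T] }  — shift, reduce
  I2: { [Y → T . y T] }  — shift
  I3: { [Y' → Y .] }  — accept
  I4: { [T → . y Y], [T → y . Y], [Y → . , ,], [Y → . , Y], [Y → . ,], [Y → . T y T] }  — shift
  I5: { [T → y Y .] }  — reduce
  I6: { [T → . y Y], [Y → T y . T] }  — shift
  I7: { [Y → T y T .] }  — reduce
  I8: { [T → . y Y], [Y → , , .], [Y → , . ,], [Y → , . Y], [Y → , .], [Y → . , ,], [Y → . , Y], [Y → . ,], [Y → . T y T] }  — shift, 2 reduces
  I9: { [Y → , Y .] }  — reduce

I1 contains reduce item [Y → , .] and shift items [T → . y Y], [Y → . ,], [Y → . , ,], [Y → , . ,], [Y → . , Y] — shift-reduce conflict.
I8 contains reduce items [Y → , .], [Y → , , .] and shift items [T → . y Y], [Y → . ,], [Y → . , ,], [Y → , . ,], [Y → . , Y] — shift-reduce conflict.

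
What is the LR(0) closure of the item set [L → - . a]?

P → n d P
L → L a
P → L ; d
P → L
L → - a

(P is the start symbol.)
To compute CLOSURE, for each item [A → α.Bβ] where B is a non-terminal, add [B → .γ] for all productions B → γ; repeat for the newly added items until nothing changes.

Start with: [L → - . a]
The dot precedes the terminal a, so nothing is added.

CLOSURE = { [L → - . a] }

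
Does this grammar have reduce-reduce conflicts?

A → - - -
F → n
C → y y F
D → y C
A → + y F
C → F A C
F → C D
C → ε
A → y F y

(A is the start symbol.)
Yes — I17: [A → y F y .] vs [C → .]

Augment with A' → A and build the canonical LR(0) collection (I0 = CLOSURE({[A' → . A]}), then GOTO on every symbol after a dot until no new states appear). It has 22 states:
  I0: { [A → . + y F], [A → . - - -], [A → . y F y], [A' → . A] }  — shift
  I1: { [A → + . y F] }  — shift
  I2: { [A → - . - -] }  — shift
  I3: { [A' → A .] }  — accept
  I4: { [A → y . F y], [C → . F A C], [C → . y y F], [C → .], [F → . C D], [F → . n] }  — shift, reduce
  I5: { [D → . y C], [F → C . D] }  — shift
  I6: { [A → . + y F], [A → . - - -], [A → . y F y], [A → y F . y], [C → F . A C] }  — shift
  I7: { [F → n .] }  — reduce
  I8: { [C → y . y F] }  — shift
  I9: { [C → . F A C], [C → . y y F], [C → .], [C → y y . F], [F → . C D], [F → . n] }  — shift, reduce
  I10: { [A → . + y F], [A → . - - -], [A → . y F y], [C → F . A C], [C → y y F .] }  — shift, reduce
  I11: { [C → . F A C], [C → . y y F], [C → .], [C → F A . C], [F → . C D], [F → . n] }  — shift, reduce
  I12: { [C → F A C .], [D → . y C], [F → C . D] }  — shift, reduce
  I13: { [A → . + y F], [A → . - - -], [A → . y F y], [C → F . A C] }  — shift
  I14: { [F → C D .] }  — reduce
  I15: { [C → . F A C], [C → . y y F], [C → .], [D → y . C], [F → . C D], [F → . n] }  — shift, reduce
  I16: { [D → . y C], [D → y C .], [F → C . D] }  — shift, reduce
  I17: { [A → y . F y], [A → y F y .], [C → . F A C], [C → . y y F], [C → .], [F → . C D], [F → . n] }  — shift, 2 reduces
  I18: { [A → - - . -] }  — shift
  I19: { [A → - - - .] }  — reduce
  I20: { [A → + y . F], [C → . F A C], [C → . y y F], [C → .], [F → . C D], [F → . n] }  — shift, reduce
  I21: { [A → + y F .], [A → . + y F], [A → . - - -], [A → . y F y], [C → F . A C] }  — shift, reduce

I17 contains complete items [A → y F y .], [C → .] — reduce-reduce conflict.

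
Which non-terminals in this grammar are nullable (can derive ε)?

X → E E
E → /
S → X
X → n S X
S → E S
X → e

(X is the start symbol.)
None

A non-terminal is nullable if it can derive ε (the empty string): either it has an ε-production, or it has a production whose right-hand side consists entirely of nullable non-terminals.

There are no ε-productions, so no non-terminal can derive ε.
No non-terminals are nullable.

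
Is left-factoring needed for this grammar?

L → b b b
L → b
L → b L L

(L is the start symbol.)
Left-factoring is needed when two productions for the same non-terminal
share a common prefix on the right-hand side.

Productions for L:
  L → b b b
  L → b
  L → b L L

Found common prefix 'b' in productions for L

Answer: Yes, L has productions with common prefix 'b'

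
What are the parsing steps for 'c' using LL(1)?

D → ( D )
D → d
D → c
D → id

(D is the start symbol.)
LL(1) parsing maintains a stack (initially the start symbol over $) and the input. At each step: if the stack top is a terminal, match it against the current input token; if it is a non-terminal N, replace it with the RHS of M[N, lookahead] (the unique production whose predict set contains the lookahead).

Stack is shown with the top on the left.

Stack  Input  Action
--------------------
D $    c $    output D → c
c $    c $    match 'c'
$      $      accept

The string is accepted.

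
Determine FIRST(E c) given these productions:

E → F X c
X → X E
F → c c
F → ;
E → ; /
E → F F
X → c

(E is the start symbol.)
FIRST sets of the non-terminals involved (from the grammar, by fixed-point iteration):
  FIRST(E) = { ';', 'c' }

To compute FIRST(E c), process the symbols left to right:
Symbol E is a non-terminal. Add FIRST(E) \ {ε} = { ';', 'c' }
E is not nullable (ε ∉ FIRST(E)), so stop here.
FIRST(E c) = { ';', 'c' }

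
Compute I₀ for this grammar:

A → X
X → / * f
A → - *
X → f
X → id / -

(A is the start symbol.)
First, augment the grammar with A' → A
I₀ = CLOSURE({ [A' → . A] }):
  [A' → . A] has the dot before A: add [A → . X], [A → . - *]
  [A → . X] has the dot before X: add [X → . / * f], [X → . f], [X → . id / -]
No further items can be added.

I₀ = { [A → . - *], [A → . X], [A' → . A], [X → . / * f], [X → . f], [X → . id / -] }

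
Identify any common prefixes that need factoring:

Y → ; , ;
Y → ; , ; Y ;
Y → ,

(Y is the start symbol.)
Yes, Y has productions with common prefix '; , ;'

Left-factoring is needed when two productions for the same non-terminal
share a common prefix on the right-hand side.

Productions for Y:
  Y → ; , ;
  Y → ; , ; Y ;
  Y → ,

Found common prefix '; , ;' in productions for Y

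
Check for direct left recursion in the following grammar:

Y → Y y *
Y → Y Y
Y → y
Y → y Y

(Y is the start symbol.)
Yes, Y is left-recursive

Y → Y y *: LEFT RECURSIVE (starts with Y)
Y → Y Y: LEFT RECURSIVE (starts with Y)
Y → y: starts with y
Y → y Y: starts with y

The grammar has direct left recursion on: Y.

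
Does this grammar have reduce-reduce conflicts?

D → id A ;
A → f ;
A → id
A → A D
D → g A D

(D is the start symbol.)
Yes — I11: [A → A D .] vs [D → g A D .]

Augment with D' → D and build the canonical LR(0) collection (I0 = CLOSURE({[D' → . D]}), then GOTO on every symbol after a dot until no new states appear). It has 12 states:
  I0: { [D → . g A D], [D → . id A ;], [D' → . D] }  — shift
  I1: { [D' → D .] }  — accept
  I2: { [A → . A D], [A → . f ;], [A → . id], [D → g . A D] }  — shift
  I3: { [A → . A D], [A → . f ;], [A → . id], [D → id . A ;] }  — shift
  I4: { [A → A . D], [D → . g A D], [D → . id A ;], [D → id A . ;] }  — shift
  I5: { [A → f . ;] }  — shift
  I6: { [A → id .] }  — reduce
  I7: { [A → f ; .] }  — reduce
  I8: { [D → id A ; .] }  — reduce
  I9: { [A → A D .] }  — reduce
  I10: { [A → A . D], [D → . g A D], [D → . id A ;], [D → g A . D] }  — shift
  I11: { [A → A D .], [D → g A D .] }  — 2 reduces

I11 contains complete items [A → A D .], [D → g A D .] — reduce-reduce conflict.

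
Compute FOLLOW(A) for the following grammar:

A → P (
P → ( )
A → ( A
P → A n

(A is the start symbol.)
{ $, 'n' }

To compute FOLLOW(A), find every occurrence of A on a right-hand side N → α A β: add FIRST(β) \ {ε}, and if β is empty or nullable also add FOLLOW(N). Iterate to a fixed point.

A is the start symbol, so $ ∈ FOLLOW(A).
In A → ( A: A is at the end; this adds FOLLOW(A) to itself — nothing new
In P → A n: A is followed by n, add FIRST(n) \ {ε} = { 'n' }

Taking the union: FOLLOW(A) = { $, 'n' }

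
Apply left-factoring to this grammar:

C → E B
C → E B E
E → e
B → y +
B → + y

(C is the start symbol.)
Left-factoring transforms A → αβ₁ | αβ₂ into A → αA' and A' → β₁ | β₂
(α is the longest common prefix among the alternatives). Repeat until
no nonterminal has two alternatives with a common prefix.

Round 1: C has alternatives sharing prefix 'E B'. Introduce C': C → E B C'
  Add: C' → ε
  Add: C' → E

No remaining common prefixes — done.

Resulting grammar:
C → E B C'
C' → ε
C' → E
E → e
B → y +
B → + y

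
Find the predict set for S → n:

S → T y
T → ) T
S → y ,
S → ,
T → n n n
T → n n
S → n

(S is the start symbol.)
PREDICT(S → n) = (FIRST(RHS) \ {ε}) ∪ (FOLLOW(S) if ε ∈ FIRST(RHS), i.e. RHS ⇒* ε)
FIRST(n) = { 'n' }
ε ∉ FIRST(n), so FOLLOW(S) is not added.
PREDICT(S → n) = { 'n' }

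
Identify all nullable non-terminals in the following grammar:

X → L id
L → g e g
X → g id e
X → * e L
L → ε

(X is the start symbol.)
ε-productions: L → ε
So L is immediately nullable.
No further non-terminal can be added: every production for the remaining non-terminals contains a terminal or a non-nullable non-terminal.
Nullable = { 'L' }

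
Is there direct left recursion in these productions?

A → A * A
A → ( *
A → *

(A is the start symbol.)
Direct left recursion occurs when N → N α for some non-terminal N (the right-hand side begins with the left-hand side itself).

A → A * A: LEFT RECURSIVE (starts with A)
A → ( *: starts with '('
A → *: starts with '*'

The grammar has direct left recursion on: A.

Answer: Yes, A is left-recursive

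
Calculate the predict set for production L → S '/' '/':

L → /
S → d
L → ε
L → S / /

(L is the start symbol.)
PREDICT(L → S '/' '/') = (FIRST(RHS) \ {ε}) ∪ (FOLLOW(L) if ε ∈ FIRST(RHS), i.e. RHS ⇒* ε)
FIRST(S) = { 'd' }
FIRST(S '/' '/') = { 'd' }
ε ∉ FIRST(S '/' '/'), so FOLLOW(L) is not added.
PREDICT(L → S '/' '/') = { 'd' }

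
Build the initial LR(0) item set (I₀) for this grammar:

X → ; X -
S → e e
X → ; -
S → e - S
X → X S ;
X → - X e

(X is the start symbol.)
{ [X → . - X e], [X → . ; -], [X → . ; X -], [X → . X S ;], [X' → . X] }

First, augment the grammar with X' → X
I₀ = CLOSURE({ [X' → . X] }):
  [X' → . X] has the dot before X: add [X → . ; X -], [X → . ; -], [X → . X S ;], [X → . - X e]
No further items can be added.

I₀ = { [X → . - X e], [X → . ; -], [X → . ; X -], [X → . X S ;], [X' → . X] }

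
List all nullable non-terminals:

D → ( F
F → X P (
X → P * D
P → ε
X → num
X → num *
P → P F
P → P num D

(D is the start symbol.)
ε-productions: P → ε
So P is immediately nullable.
No further non-terminal can be added: every production for the remaining non-terminals contains a terminal or a non-nullable non-terminal.
Nullable = { 'P' }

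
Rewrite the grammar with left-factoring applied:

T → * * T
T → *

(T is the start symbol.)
Left-factoring transforms A → αβ₁ | αβ₂ into A → αA' and A' → β₁ | β₂
(α is the longest common prefix among the alternatives). Repeat until
no nonterminal has two alternatives with a common prefix.

Round 1: T has alternatives sharing prefix '*'. Introduce T': T → * T'
  Add: T' → * T
  Add: T' → ε

No remaining common prefixes — done.

Resulting grammar:
T → * T'
T' → * T
T' → ε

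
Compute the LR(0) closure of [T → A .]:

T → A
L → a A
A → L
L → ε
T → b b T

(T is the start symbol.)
{ [T → A .] }

To compute CLOSURE, for each item [A → α.Bβ] where B is a non-terminal, add [B → .γ] for all productions B → γ; repeat for the newly added items until nothing changes.

Start with: [T → A .]
The dot is at the end, so nothing is added.

CLOSURE = { [T → A .] }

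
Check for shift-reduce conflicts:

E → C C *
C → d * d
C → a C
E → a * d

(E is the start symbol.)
A shift-reduce conflict occurs when an LR(0) state has both:
  - a complete (reduce) item [A → α .] (dot at the end), and
  - a shift item [B → β . c γ] (dot before a terminal).

Augment with E' → E and build the canonical LR(0) collection (I0 = CLOSURE({[E' → . E]}), then GOTO on every symbol after a dot until no new states appear). It has 13 states:
  I0: { [C → . a C], [C → . d * d], [E → . C C *], [E → . a * d], [E' → . E] }  — shift
  I1: { [C → . a C], [C → . d * d], [E → C . C *] }  — shift
  I2: { [E' → E .] }  — accept
  I3: { [C → . a C], [C → . d * d], [C → a . C], [E → a . * d] }  — shift
  I4: { [C → d . * d] }  — shift
  I5: { [C → d * . d] }  — shift
  I6: { [C → d * d .] }  — reduce
  I7: { [E → a * . d] }  — shift
  I8: { [C → a C .] }  — reduce
  I9: { [C → . a C], [C → . d * d], [C → a . C] }  — shift
  I10: { [E → a * d .] }  — reduce
  I11: { [E → C C . *] }  — shift
  I12: { [E → C C * .] }  — reduce

No state contains both a complete item and a shift item.

Answer: No shift-reduce conflicts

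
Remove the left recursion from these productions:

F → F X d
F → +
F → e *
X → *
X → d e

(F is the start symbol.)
F → + F'
F → e * F'
F' → X d F'
F' → ε
X → *
X → d e

F is directly left-recursive. The standard transformation for
  A → A α₁ | ... | A α_m | β₁ | ... | β_n
is
  A  → β₁ A' | ... | β_n A'
  A' → α₁ A' | ... | α_m A' | ε

F → + becomes F → + F'
F → e * becomes F → e * F'
F → F X d becomes F' → X d F'
Add F' → ε

Productions for other non-terminals are unchanged:
  X → *
  X → d e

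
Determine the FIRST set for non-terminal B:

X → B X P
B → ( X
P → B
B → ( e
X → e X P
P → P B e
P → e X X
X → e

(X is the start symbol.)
To compute FIRST(B), examine every production with B on the left-hand side, reading each right-hand side left to right until a non-nullable symbol is reached.

From B → ( X:
  - '(' is a terminal: add '(' and stop
From B → ( e:
  - '(' is a terminal: add '(' and stop

Collecting: FIRST(B) = { '(' }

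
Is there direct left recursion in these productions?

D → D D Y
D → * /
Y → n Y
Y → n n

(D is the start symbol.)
Yes, D is left-recursive

Direct left recursion occurs when N → N α for some non-terminal N (the right-hand side begins with the left-hand side itself).

D → D D Y: LEFT RECURSIVE (starts with D)
D → * /: starts with '*'
Y → n Y: starts with n
Y → n n: starts with n

The grammar has direct left recursion on: D.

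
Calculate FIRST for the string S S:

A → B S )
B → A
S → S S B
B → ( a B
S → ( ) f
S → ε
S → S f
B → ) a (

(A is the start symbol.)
{ '(', ')', 'f', ε }

FIRST sets of the non-terminals involved (from the grammar, by fixed-point iteration):
  FIRST(S) = { '(', ')', 'f', ε }

To compute FIRST(S S), process the symbols left to right:
Symbol S is a non-terminal. Add FIRST(S) \ {ε} = { '(', ')', 'f' }
S is nullable (ε ∈ FIRST(S)), continue to the next symbol.
Symbol S is a non-terminal. Add FIRST(S) \ {ε} = { '(', ')', 'f' }
S is nullable (ε ∈ FIRST(S)), continue to the next symbol.
All symbols are nullable, so ε is in the result.
FIRST(S S) = { '(', ')', 'f', ε }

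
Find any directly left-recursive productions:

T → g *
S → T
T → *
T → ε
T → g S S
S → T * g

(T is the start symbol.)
No direct left recursion

Direct left recursion occurs when N → N α for some non-terminal N (the right-hand side begins with the left-hand side itself).

T → g *: starts with g
S → T: starts with T
T → *: starts with '*'
T → ε: starts with ε
T → g S S: starts with g
S → T * g: starts with T

No direct left recursion found.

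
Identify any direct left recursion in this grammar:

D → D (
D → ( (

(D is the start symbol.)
Yes, D is left-recursive

Direct left recursion occurs when N → N α for some non-terminal N (the right-hand side begins with the left-hand side itself).

D → D (: LEFT RECURSIVE (starts with D)
D → ( (: starts with '('

The grammar has direct left recursion on: D.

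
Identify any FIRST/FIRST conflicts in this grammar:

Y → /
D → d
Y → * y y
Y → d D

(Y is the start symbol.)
No FIRST/FIRST conflicts.

A FIRST/FIRST conflict occurs when two productions N → α and N → β for the same non-terminal have FIRST(α) ∩ FIRST(β) ≠ ∅ (with ε ∈ FIRST of a nullable right-hand side, so two nullable alternatives also conflict).

Productions for Y:
  Y → /: FIRST = { '/' }
  Y → * y y: FIRST = { '*' }
  Y → d D: FIRST = { 'd' }
D has only one production, so no FIRST/FIRST conflict is possible there.

All alternatives of each non-terminal have pairwise disjoint FIRST sets.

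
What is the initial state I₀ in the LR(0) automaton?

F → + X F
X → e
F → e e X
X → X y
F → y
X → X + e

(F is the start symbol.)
{ [F → . + X F], [F → . e e X], [F → . y], [F' → . F] }

First, augment the grammar with F' → F
I₀ = CLOSURE({ [F' → . F] }):
  [F' → . F] has the dot before F: add [F → . + X F], [F → . e e X], [F → . y]
No further items can be added.

I₀ = { [F → . + X F], [F → . e e X], [F → . y], [F' → . F] }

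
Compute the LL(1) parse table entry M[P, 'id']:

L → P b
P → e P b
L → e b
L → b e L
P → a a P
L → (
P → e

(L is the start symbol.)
Empty (error entry)

To find M[P, 'id'], we find productions for P where 'id' is in the predict set (PREDICT(N → α) = (FIRST(α) \ {ε}) ∪ (FOLLOW(N) if α ⇒* ε)).

P → e P b: PREDICT = { 'e' }
P → a a P: PREDICT = { 'a' }
P → e: PREDICT = { 'e' }

M[P, 'id'] is empty (no production applies)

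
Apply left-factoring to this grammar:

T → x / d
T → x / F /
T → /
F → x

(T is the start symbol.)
Left-factoring transforms A → αβ₁ | αβ₂ into A → αA' and A' → β₁ | β₂
(α is the longest common prefix among the alternatives). Repeat until
no nonterminal has two alternatives with a common prefix.

Round 1: T has alternatives sharing prefix 'x /'. Introduce T': T → x / T'
  Add: T' → d
  Add: T' → F /

No remaining common prefixes — done.

Resulting grammar:
T → x / T'
T' → d
T' → F /
T → /
F → x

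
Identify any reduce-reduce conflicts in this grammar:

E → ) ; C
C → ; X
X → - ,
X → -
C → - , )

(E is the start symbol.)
No reduce-reduce conflicts

A reduce-reduce conflict occurs when an LR(0) state has two complete items [A → α .] and [B → β .] — both call for a reduction, and with no lookahead the parser cannot choose between them.

Augment with E' → E and build the canonical LR(0) collection (I0 = CLOSURE({[E' → . E]}), then GOTO on every symbol after a dot until no new states appear). It has 12 states:
  I0: { [E → . ) ; C], [E' → . E] }  — shift
  I1: { [E → ) . ; C] }  — shift
  I2: { [E' → E .] }  — accept
  I3: { [C → . - , )], [C → . ; X], [E → ) ; . C] }  — shift
  I4: { [C → - . , )] }  — shift
  I5: { [C → ; . X], [X → . - ,], [X → . -] }  — shift
  I6: { [E → ) ; C .] }  — reduce
  I7: { [X → - . ,], [X → - .] }  — shift, reduce
  I8: { [C → ; X .] }  — reduce
  I9: { [X → - , .] }  — reduce
  I10: { [C → - , . )] }  — shift
  I11: { [C → - , ) .] }  — reduce

No state contains more than one complete item.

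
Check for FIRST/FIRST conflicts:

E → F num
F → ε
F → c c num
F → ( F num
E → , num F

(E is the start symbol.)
No FIRST/FIRST conflicts.

A FIRST/FIRST conflict occurs when two productions N → α and N → β for the same non-terminal have FIRST(α) ∩ FIRST(β) ≠ ∅ (with ε ∈ FIRST of a nullable right-hand side, so two nullable alternatives also conflict).

FIRST sets of the non-terminals at (or reachable through a nullable prefix from) the front of some alternative:
  FIRST(F) = { '(', 'c', ε }

Productions for E:
  E → F num: FIRST = { '(', 'c', 'num' }
  E → , num F: FIRST = { ',' }
Productions for F:
  F → ε: FIRST = { ε }
  F → c c num: FIRST = { 'c' }
  F → ( F num: FIRST = { '(' }

All alternatives of each non-terminal have pairwise disjoint FIRST sets.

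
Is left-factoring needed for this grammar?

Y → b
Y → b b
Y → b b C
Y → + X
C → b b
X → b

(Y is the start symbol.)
Left-factoring is needed when two productions for the same non-terminal
share a common prefix on the right-hand side.

Productions for Y:
  Y → b
  Y → b b
  Y → b b C
  Y → + X

Found common prefix 'b' in productions for Y

Answer: Yes, Y has productions with common prefix 'b'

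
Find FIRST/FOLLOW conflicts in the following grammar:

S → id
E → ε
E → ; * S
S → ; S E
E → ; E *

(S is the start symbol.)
Yes. E → ';' '*' S with FOLLOW(E) on { ';' }; E → ';' E '*' with FOLLOW(E) on { ';' }

Nullable non-terminals: E.

E: nullable alternative(s) E → ε; FOLLOW(E) = { $, '*', ';' }
  E → ε: FIRST \ {ε} = { } — this is the only nullable alternative, skip
  E → ; * S: FIRST \ {ε} = { ';' } — overlaps FOLLOW(E) on { ';' }: CONFLICT
  E → ; E *: FIRST \ {ε} = { ';' } — overlaps FOLLOW(E) on { ';' }: CONFLICT

S has no nullable alternative, so no FIRST/FOLLOW check is needed there.

So the grammar has 2 FIRST/FOLLOW conflicts (marked CONFLICT above).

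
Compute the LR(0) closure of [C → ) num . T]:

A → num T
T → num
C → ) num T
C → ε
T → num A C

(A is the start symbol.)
To compute CLOSURE, for each item [A → α.Bβ] where B is a non-terminal, add [B → .γ] for all productions B → γ; repeat for the newly added items until nothing changes.

Start with: [C → ) num . T]
  [C → ) num . T] has the dot before T: add [T → . num], [T → . num A C]
No further items can be added.

CLOSURE = { [C → ) num . T], [T → . num A C], [T → . num] }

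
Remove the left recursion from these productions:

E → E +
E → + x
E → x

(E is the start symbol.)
E → + x E'
E → x E'
E' → + E'
E' → ε

E is directly left-recursive. The standard transformation for
  A → A α₁ | ... | A α_m | β₁ | ... | β_n
is
  A  → β₁ A' | ... | β_n A'
  A' → α₁ A' | ... | α_m A' | ε

E → + x becomes E → + x E'
E → x becomes E → x E'
E → E + becomes E' → + E'
Add E' → ε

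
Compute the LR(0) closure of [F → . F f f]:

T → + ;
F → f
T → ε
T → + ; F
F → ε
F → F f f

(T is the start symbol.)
{ [F → . F f f], [F → . f], [F → .] }

Start with: [F → . F f f]
  [F → . F f f] has the dot before F: add [F → . f], [F → .]
No further items can be added.

CLOSURE = { [F → . F f f], [F → . f], [F → .] }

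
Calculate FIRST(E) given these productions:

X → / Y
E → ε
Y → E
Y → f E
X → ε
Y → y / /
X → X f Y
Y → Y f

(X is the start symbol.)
{ ε }

To compute FIRST(E), examine every production with E on the left-hand side, reading each right-hand side left to right until a non-nullable symbol is reached.

From E → ε:
  - ε-production, so ε ∈ FIRST(E)

Collecting: FIRST(E) = { ε }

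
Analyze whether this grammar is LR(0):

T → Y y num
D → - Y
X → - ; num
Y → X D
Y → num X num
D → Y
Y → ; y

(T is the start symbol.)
Augment with T' → T and build the canonical LR(0) collection (I0 = CLOSURE({[T' → . T]}), then GOTO on every symbol after a dot until no new states appear). It has 19 states:
  I0: { [T → . Y y num], [T' → . T], [X → . - ; num], [Y → . ; y], [Y → . X D], [Y → . num X num] }  — shift
  I1: { [X → - . ; num] }  — shift
  I2: { [Y → ; . y] }  — shift
  I3: { [T' → T .] }  — accept
  I4: { [D → . - Y], [D → . Y], [X → . - ; num], [Y → . ; y], [Y → . X D], [Y → . num X num], [Y → X . D] }  — shift
  I5: { [T → Y . y num] }  — shift
  I6: { [X → . - ; num], [Y → num . X num] }  — shift
  I7: { [Y → num X . num] }  — shift
  I8: { [Y → num X num .] }  — reduce
  I9: { [T → Y y . num] }  — shift
  I10: { [T → Y y num .] }  — reduce
  I11: { [D → - . Y], [X → - . ; num], [X → . - ; num], [Y → . ; y], [Y → . X D], [Y → . num X num] }  — shift
  I12: { [Y → X D .] }  — reduce
  I13: { [D → Y .] }  — reduce
  I14: { [X → - ; . num], [Y → ; . y] }  — shift
  I15: { [D → - Y .] }  — reduce
  I16: { [X → - ; num .] }  — reduce
  I17: { [Y → ; y .] }  — reduce
  I18: { [X → - ; . num] }  — shift

Every state is either a pure shift/goto state or contains exactly one complete item and nothing to shift — no conflicts. The grammar is LR(0).

Answer: Yes, the grammar is LR(0)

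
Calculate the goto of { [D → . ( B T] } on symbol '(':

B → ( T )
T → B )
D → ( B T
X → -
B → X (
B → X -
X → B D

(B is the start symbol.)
{ [B → . ( T )], [B → . X (], [B → . X -], [D → ( . B T], [X → . -], [X → . B D] }

GOTO(I, '(') = CLOSURE({ [A → αX.β] : [A → α.Xβ] ∈ I, X = '(' })

Items with dot before '(', with the dot advanced:
  [D → . ( B T] → [D → ( . B T]
Closure of the advanced items:
  [D → ( . B T] has the dot before B: add [B → . ( T )], [B → . X (], [B → . X -]
  [B → . X (] has the dot before X: add [X → . -], [X → . B D]

GOTO = { [B → . ( T )], [B → . X (], [B → . X -], [D → ( . B T], [X → . -], [X → . B D] }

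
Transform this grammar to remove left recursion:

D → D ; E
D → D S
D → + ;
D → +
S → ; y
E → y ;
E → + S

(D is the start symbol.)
D is directly left-recursive. The standard transformation for
  A → A α₁ | ... | A α_m | β₁ | ... | β_n
is
  A  → β₁ A' | ... | β_n A'
  A' → α₁ A' | ... | α_m A' | ε

D → + ; becomes D → + ; D'
D → + becomes D → + D'
D → D ; E becomes D' → ; E D'
D → D S becomes D' → S D'
Add D' → ε

Productions for other non-terminals are unchanged:
  S → ; y
  E → y ;
  E → + S

Resulting grammar:
D → + ; D'
D → + D'
D' → ; E D'
D' → S D'
D' → ε
S → ; y
E → y ;
E → + S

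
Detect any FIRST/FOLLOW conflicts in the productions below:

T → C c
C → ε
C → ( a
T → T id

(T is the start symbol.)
A FIRST/FOLLOW conflict occurs when a non-terminal N has a nullable alternative N → β (β ⇒* ε) and another alternative N → α with FIRST(α) ∩ FOLLOW(N) ≠ ∅: on such a lookahead the parser cannot decide between expanding α and letting N vanish via β.

Nullable non-terminals: C.

C: nullable alternative(s) C → ε; FOLLOW(C) = { 'c' }
  C → ε: FIRST \ {ε} = { } — this is the only nullable alternative, skip
  C → ( a: FIRST \ {ε} = { '(' } — disjoint from FOLLOW(C)

T has no nullable alternative, so no FIRST/FOLLOW check is needed there.

No FIRST/FOLLOW conflicts found.

Answer: No FIRST/FOLLOW conflicts.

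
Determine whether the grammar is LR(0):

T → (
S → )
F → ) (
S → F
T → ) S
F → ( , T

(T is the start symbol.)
A grammar is LR(0) if no state in the canonical LR(0) collection has:
  - both a shift item (dot before a terminal) and a complete item (shift-reduce conflict), or
  - two or more complete items (reduce-reduce conflict; the accept item [T' → T .] counts as a complete item here).

Augment with T' → T and build the canonical LR(0) collection (I0 = CLOSURE({[T' → . T]}), then GOTO on every symbol after a dot until no new states appear). It has 11 states:
  I0: { [T → . (], [T → . ) S], [T' → . T] }  — shift
  I1: { [T → ( .] }  — reduce
  I2: { [F → . ( , T], [F → . ) (], [S → . )], [S → . F], [T → ) . S] }  — shift
  I3: { [T' → T .] }  — accept
  I4: { [F → ( . , T] }  — shift
  I5: { [F → ) . (], [S → ) .] }  — shift, reduce
  I6: { [S → F .] }  — reduce
  I7: { [T → ) S .] }  — reduce
  I8: { [F → ) ( .] }  — reduce
  I9: { [F → ( , . T], [T → . (], [T → . ) S] }  — shift
  I10: { [F → ( , T .] }  — reduce

Conflict in state I5:
  Shift-reduce conflict between [S → ) .] and [F → ) . (]
So the grammar is NOT LR(0).

Answer: No. Shift-reduce conflict between [S → ) .] and [F → ) . (]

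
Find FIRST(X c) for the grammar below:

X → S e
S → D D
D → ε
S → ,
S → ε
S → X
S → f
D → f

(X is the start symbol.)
FIRST sets of the non-terminals involved (from the grammar, by fixed-point iteration):
  FIRST(X) = { ',', 'e', 'f' }

To compute FIRST(X c), process the symbols left to right:
Symbol X is a non-terminal. Add FIRST(X) \ {ε} = { ',', 'e', 'f' }
X is not nullable (ε ∉ FIRST(X)), so stop here.
FIRST(X c) = { ',', 'e', 'f' }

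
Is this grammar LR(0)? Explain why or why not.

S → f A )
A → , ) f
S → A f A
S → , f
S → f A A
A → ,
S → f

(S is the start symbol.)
No. Shift-reduce conflict between [A → , .] and [A → , . ) f]

Augment with S' → S and build the canonical LR(0) collection (I0 = CLOSURE({[S' → . S]}), then GOTO on every symbol after a dot until no new states appear). It has 14 states:
  I0: { [A → . , ) f], [A → . ,], [S → . , f], [S → . A f A], [S → . f A )], [S → . f A A], [S → . f], [S' → . S] }  — shift
  I1: { [A → , . ) f], [A → , .], [S → , . f] }  — shift, reduce
  I2: { [S → A . f A] }  — shift
  I3: { [S' → S .] }  — accept
  I4: { [A → . , ) f], [A → . ,], [S → f . A )], [S → f . A A], [S → f .] }  — shift, reduce
  I5: { [A → , . ) f], [A → , .] }  — shift, reduce
  I6: { [A → . , ) f], [A → . ,], [S → f A . )], [S → f A . A] }  — shift
  I7: { [S → f A ) .] }  — reduce
  I8: { [S → f A A .] }  — reduce
  I9: { [A → , ) . f] }  — shift
  I10: { [A → , ) f .] }  — reduce
  I11: { [A → . , ) f], [A → . ,], [S → A f . A] }  — shift
  I12: { [S → A f A .] }  — reduce
  I13: { [S → , f .] }  — reduce

Conflict in state I1:
  Shift-reduce conflict between [A → , .] and [A → , . ) f]
So the grammar is NOT LR(0).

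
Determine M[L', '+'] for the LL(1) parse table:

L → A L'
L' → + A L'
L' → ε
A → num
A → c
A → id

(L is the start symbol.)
To find M[L', '+'], we find productions for L' where '+' is in the predict set (PREDICT(N → α) = (FIRST(α) \ {ε}) ∪ (FOLLOW(N) if α ⇒* ε)).

Relevant sets:
  FOLLOW(L') = { $ }

L' → + A L': PREDICT = { '+' }
  '+' is in predict set, so this production goes in M[L', '+']
L' → ε: PREDICT = { $ }

M[L', '+'] = L' → + A L'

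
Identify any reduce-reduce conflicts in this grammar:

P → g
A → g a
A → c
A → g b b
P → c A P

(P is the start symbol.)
No reduce-reduce conflicts

A reduce-reduce conflict occurs when an LR(0) state has two complete items [A → α .] and [B → β .] — both call for a reduction, and with no lookahead the parser cannot choose between them.

Augment with P' → P and build the canonical LR(0) collection (I0 = CLOSURE({[P' → . P]}), then GOTO on every symbol after a dot until no new states appear). It has 11 states:
  I0: { [P → . c A P], [P → . g], [P' → . P] }  — shift
  I1: { [P' → P .] }  — accept
  I2: { [A → . c], [A → . g a], [A → . g b b], [P → c . A P] }  — shift
  I3: { [P → g .] }  — reduce
  I4: { [P → . c A P], [P → . g], [P → c A . P] }  — shift
  I5: { [A → c .] }  — reduce
  I6: { [A → g . a], [A → g . b b] }  — shift
  I7: { [A → g a .] }  — reduce
  I8: { [A → g b . b] }  — shift
  I9: { [A → g b b .] }  — reduce
  I10: { [P → c A P .] }  — reduce

No state contains more than one complete item.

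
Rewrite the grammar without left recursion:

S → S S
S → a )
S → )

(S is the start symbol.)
S → a ) S'
S → ) S'
S' → S S'
S' → ε

S is directly left-recursive. The standard transformation for
  A → A α₁ | ... | A α_m | β₁ | ... | β_n
is
  A  → β₁ A' | ... | β_n A'
  A' → α₁ A' | ... | α_m A' | ε

S → a ) becomes S → a ) S'
S → ) becomes S → ) S'
S → S S becomes S' → S S'
Add S' → ε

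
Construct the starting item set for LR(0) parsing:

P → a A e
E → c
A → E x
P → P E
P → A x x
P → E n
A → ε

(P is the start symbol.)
{ [A → . E x], [A → .], [E → . c], [P → . A x x], [P → . E n], [P → . P E], [P → . a A e], [P' → . P] }

First, augment the grammar with P' → P
I₀ = CLOSURE({ [P' → . P] }):
  [P' → . P] has the dot before P: add [P → . a A e], [P → . P E], [P → . A x x], [P → . E n]
  [P → . A x x] has the dot before A: add [A → . E x], [A → .]
  [P → . E n] has the dot before E: add [E → . c]
No further items can be added.

I₀ = { [A → . E x], [A → .], [E → . c], [P → . A x x], [P → . E n], [P → . P E], [P → . a A e], [P' → . P] }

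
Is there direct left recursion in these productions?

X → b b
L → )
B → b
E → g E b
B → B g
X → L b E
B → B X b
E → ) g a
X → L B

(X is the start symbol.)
Direct left recursion occurs when N → N α for some non-terminal N (the right-hand side begins with the left-hand side itself).

X → b b: starts with b
L → ): starts with ')'
B → b: starts with b
E → g E b: starts with g
B → B g: LEFT RECURSIVE (starts with B)
X → L b E: starts with L
B → B X b: LEFT RECURSIVE (starts with B)
E → ) g a: starts with ')'
X → L B: starts with L

The grammar has direct left recursion on: B.

Answer: Yes, B is left-recursive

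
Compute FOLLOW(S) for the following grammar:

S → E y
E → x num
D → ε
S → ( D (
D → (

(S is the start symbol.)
{ $ }

To compute FOLLOW(S), find every occurrence of S on a right-hand side N → α S β: add FIRST(β) \ {ε}, and if β is empty or nullable also add FOLLOW(N). Iterate to a fixed point.

S is the start symbol, so $ ∈ FOLLOW(S).
S does not occur on any right-hand side.

Taking the union: FOLLOW(S) = { $ }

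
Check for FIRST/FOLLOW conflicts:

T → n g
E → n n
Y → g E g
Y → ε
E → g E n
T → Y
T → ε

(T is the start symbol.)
No FIRST/FOLLOW conflicts.

A FIRST/FOLLOW conflict occurs when a non-terminal N has a nullable alternative N → β (β ⇒* ε) and another alternative N → α with FIRST(α) ∩ FOLLOW(N) ≠ ∅: on such a lookahead the parser cannot decide between expanding α and letting N vanish via β.

Nullable non-terminals: T, Y.
FIRST sets used below: FIRST(Y) = { 'g', ε }

T: nullable alternative(s) T → Y, T → ε; FOLLOW(T) = { $ }
  T → n g: FIRST \ {ε} = { 'n' } — disjoint from FOLLOW(T)
  T → Y: FIRST \ {ε} = { 'g' } — disjoint from FOLLOW(T)
  T → ε: FIRST \ {ε} = { } — disjoint from FOLLOW(T)

Y: nullable alternative(s) Y → ε; FOLLOW(Y) = { $ }
  Y → g E g: FIRST \ {ε} = { 'g' } — disjoint from FOLLOW(Y)
  Y → ε: FIRST \ {ε} = { } — this is the only nullable alternative, skip

E has no nullable alternative, so no FIRST/FOLLOW check is needed there.

No FIRST/FOLLOW conflicts found.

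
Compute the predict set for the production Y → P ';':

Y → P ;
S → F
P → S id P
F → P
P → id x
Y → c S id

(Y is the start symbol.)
{ 'id' }

PREDICT(Y → P ';') = (FIRST(RHS) \ {ε}) ∪ (FOLLOW(Y) if ε ∈ FIRST(RHS), i.e. RHS ⇒* ε)
FIRST(P) = { 'id' }
FIRST(P ';') = { 'id' }
ε ∉ FIRST(P ';'), so FOLLOW(Y) is not added.
PREDICT(Y → P ';') = { 'id' }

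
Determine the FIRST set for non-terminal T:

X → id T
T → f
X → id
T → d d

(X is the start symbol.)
{ 'd', 'f' }

To compute FIRST(T), examine every production with T on the left-hand side, reading each right-hand side left to right until a non-nullable symbol is reached.

From T → f:
  - f is a terminal: add 'f' and stop
From T → d d:
  - d is a terminal: add 'd' and stop

Collecting: FIRST(T) = { 'd', 'f' }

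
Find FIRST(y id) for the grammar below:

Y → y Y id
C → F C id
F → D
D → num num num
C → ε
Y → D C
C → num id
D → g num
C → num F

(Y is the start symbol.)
To compute FIRST(y id), process the symbols left to right:
Symbol y is a terminal. Add 'y' and stop.
FIRST(y id) = { 'y' }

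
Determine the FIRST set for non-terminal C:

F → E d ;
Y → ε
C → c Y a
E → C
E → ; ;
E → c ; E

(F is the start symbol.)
From C → c Y a:
  - c is a terminal: add 'c' and stop

Collecting: FIRST(C) = { 'c' }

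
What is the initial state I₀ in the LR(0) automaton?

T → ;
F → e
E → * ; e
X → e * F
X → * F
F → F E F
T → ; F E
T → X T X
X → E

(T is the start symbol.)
{ [E → . * ; e], [T → . ; F E], [T → . ;], [T → . X T X], [T' → . T], [X → . * F], [X → . E], [X → . e * F] }

First, augment the grammar with T' → T
I₀ = CLOSURE({ [T' → . T] }):
  [T' → . T] has the dot before T: add [T → . ;], [T → . ; F E], [T → . X T X]
  [T → . X T X] has the dot before X: add [X → . e * F], [X → . * F], [X → . E]
  [X → . E] has the dot before E: add [E → . * ; e]
No further items can be added.

I₀ = { [E → . * ; e], [T → . ; F E], [T → . ;], [T → . X T X], [T' → . T], [X → . * F], [X → . E], [X → . e * F] }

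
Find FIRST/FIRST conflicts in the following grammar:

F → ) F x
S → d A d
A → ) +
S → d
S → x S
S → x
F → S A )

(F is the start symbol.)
Yes. S → d A d / S → d on { 'd' }; S → x S / S → x on { 'x' }

A FIRST/FIRST conflict occurs when two productions N → α and N → β for the same non-terminal have FIRST(α) ∩ FIRST(β) ≠ ∅ (with ε ∈ FIRST of a nullable right-hand side, so two nullable alternatives also conflict).

FIRST sets of the non-terminals at (or reachable through a nullable prefix from) the front of some alternative:
  FIRST(S) = { 'd', 'x' }

Productions for F:
  F → ) F x: FIRST = { ')' }
  F → S A ): FIRST = { 'd', 'x' }
Productions for S:
  S → d A d: FIRST = { 'd' }
  S → d: FIRST = { 'd' }
  S → x S: FIRST = { 'x' }
  S → x: FIRST = { 'x' }
A has only one production, so no FIRST/FIRST conflict is possible there.

Conflict for S: S → d A d and S → d
  Overlap: { 'd' }
Conflict for S: S → x S and S → x
  Overlap: { 'x' }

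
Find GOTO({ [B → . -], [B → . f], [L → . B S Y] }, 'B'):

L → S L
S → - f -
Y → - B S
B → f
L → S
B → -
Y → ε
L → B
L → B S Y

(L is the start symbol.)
GOTO(I, 'B') = CLOSURE({ [A → αX.β] : [A → α.Xβ] ∈ I, X = 'B' })

Items with dot before 'B', with the dot advanced:
  [L → . B S Y] → [L → B . S Y]
Closure of the advanced items:
  [L → B . S Y] has the dot before S: add [S → . - f -]

GOTO = { [L → B . S Y], [S → . - f -] }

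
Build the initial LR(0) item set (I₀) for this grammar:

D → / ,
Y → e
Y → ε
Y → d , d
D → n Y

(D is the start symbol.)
First, augment the grammar with D' → D
I₀ = CLOSURE({ [D' → . D] }):
  [D' → . D] has the dot before D: add [D → . / ,], [D → . n Y]
No further items can be added.

I₀ = { [D → . / ,], [D → . n Y], [D' → . D] }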